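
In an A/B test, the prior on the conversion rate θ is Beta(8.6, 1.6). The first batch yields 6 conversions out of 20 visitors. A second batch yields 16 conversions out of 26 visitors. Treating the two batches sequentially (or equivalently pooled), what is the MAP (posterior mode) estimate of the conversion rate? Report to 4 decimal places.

The Beta prior is conjugate to a Binomial/Bernoulli likelihood; the update adds successes to α and failures to β.
After batch 1: Beta(8.6+6, 1.6+14) = Beta(14.6, 15.6).
After batch 2: Beta(14.6+16, 15.6+10) = Beta(30.6, 25.6).
Mode of Beta(a,b) for a,b>1 is (a−1)/(a+b−2) = 29.6/54.2 = 0.5461.

0.5461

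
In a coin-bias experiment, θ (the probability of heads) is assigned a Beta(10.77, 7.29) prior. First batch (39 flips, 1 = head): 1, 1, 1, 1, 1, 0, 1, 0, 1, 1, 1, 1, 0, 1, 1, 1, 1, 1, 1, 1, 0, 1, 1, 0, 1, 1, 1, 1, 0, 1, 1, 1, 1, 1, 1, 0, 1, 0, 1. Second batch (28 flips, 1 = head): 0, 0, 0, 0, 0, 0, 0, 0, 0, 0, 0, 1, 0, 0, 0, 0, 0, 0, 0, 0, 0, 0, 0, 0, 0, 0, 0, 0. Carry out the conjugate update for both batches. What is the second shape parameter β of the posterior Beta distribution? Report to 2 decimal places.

The Beta prior is conjugate to a Binomial/Bernoulli likelihood; the update adds successes to α and failures to β.
After batch 1: Beta(10.77+31, 7.29+8) = Beta(41.77, 15.29).
After batch 2: Beta(41.77+1, 15.29+27) = Beta(42.77, 42.29).
Posterior β = 42.29.

42.29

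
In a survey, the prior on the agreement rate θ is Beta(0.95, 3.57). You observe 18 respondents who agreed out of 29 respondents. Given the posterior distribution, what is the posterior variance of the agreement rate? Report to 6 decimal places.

The Beta prior is conjugate to a Binomial/Bernoulli likelihood; the update adds successes to α and failures to β.
Posterior: Beta(α+k, β+n−k) = Beta(0.95+18, 3.57+11) = Beta(18.95, 14.57).
Var = αβ/((α+β)²(α+β+1)) = 18.95·14.57/(33.52²·34.52) = 0.007119.

0.007119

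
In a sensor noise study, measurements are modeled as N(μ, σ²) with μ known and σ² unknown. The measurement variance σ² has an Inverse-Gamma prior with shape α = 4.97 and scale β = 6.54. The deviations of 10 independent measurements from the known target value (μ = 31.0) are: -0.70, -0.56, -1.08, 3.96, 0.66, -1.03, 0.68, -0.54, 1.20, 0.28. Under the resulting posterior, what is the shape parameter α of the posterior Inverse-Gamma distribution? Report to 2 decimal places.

With known mean μ and an Inverse-Gamma(α, β) prior on σ², the Normal likelihood is conjugate: posterior is Inv-Gamma(α + n/2, β + Σ(xᵢ−μ)²/2).
Σ(xᵢ−μ)² = (-0.70)² + (-0.56)² + (-1.08)² + (3.96)² + (0.66)² + (-1.03)² + (0.68)² + (-0.54)² + (1.20)² + (0.28)² = 21.4205.
Posterior: Inv-Gamma(4.97 + 10/2, 6.54 + 21.4205/2) = Inv-Gamma(9.97, 17.25025).
Posterior α = 9.97.

9.97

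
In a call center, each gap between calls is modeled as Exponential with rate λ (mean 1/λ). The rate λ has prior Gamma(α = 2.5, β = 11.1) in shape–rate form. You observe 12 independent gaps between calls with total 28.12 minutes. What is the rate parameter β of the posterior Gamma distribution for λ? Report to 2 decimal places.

With a Gamma(shape α, rate β) prior on the exponential rate λ, the posterior after n observations with total T = Σxᵢ is Gamma(α+n, β+T).
Posterior: Gamma(2.5+12, 11.1+28.12) = Gamma(14.5, 39.22).
Posterior β = 39.22.

39.22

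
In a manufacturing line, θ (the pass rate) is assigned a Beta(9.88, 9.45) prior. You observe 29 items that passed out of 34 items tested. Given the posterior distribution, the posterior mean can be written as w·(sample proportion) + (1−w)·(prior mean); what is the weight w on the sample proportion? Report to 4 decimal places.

The Beta prior is conjugate to a Binomial/Bernoulli likelihood; the update adds successes to α and failures to β.
Posterior mean = (α₀+k)/(α₀+β₀+n) = [n/(α₀+β₀+n)]·(k/n) + [(α₀+β₀)/(α₀+β₀+n)]·α₀/(α₀+β₀), so only n and the prior enter the weight.
The weight on the data is w = n/(α₀+β₀+n) = 34/(9.88+9.45+34) = 34/53.33 = 0.6375.

0.6375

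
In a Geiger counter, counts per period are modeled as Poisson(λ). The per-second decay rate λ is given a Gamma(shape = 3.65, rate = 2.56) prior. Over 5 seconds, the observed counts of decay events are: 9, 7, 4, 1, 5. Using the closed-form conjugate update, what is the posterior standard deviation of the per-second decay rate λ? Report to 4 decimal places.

0.7203

With a Gamma(shape α, rate β) prior, the Poisson likelihood is conjugate: the posterior is Gamma(α + ΣXᵢ, β + n).
Sum of counts S = 26 over n = 5 seconds.
Posterior: Gamma(α+S, β+n) = Gamma(3.65+26, 2.56+5) = Gamma(29.65, 7.56).
SD = √α/β = √29.65/7.56 = 0.7203.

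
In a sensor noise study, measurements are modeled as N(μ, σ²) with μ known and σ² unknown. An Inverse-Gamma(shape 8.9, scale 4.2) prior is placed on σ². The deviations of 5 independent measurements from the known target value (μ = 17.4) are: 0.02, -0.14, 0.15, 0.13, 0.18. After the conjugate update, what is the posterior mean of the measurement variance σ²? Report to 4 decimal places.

With known mean μ and an Inverse-Gamma(α, β) prior on σ², the Normal likelihood is conjugate: posterior is Inv-Gamma(α + n/2, β + Σ(xᵢ−μ)²/2).
Σ(xᵢ−μ)² = (0.02)² + (-0.14)² + (0.15)² + (0.13)² + (0.18)² = 0.0918.
Posterior: Inv-Gamma(8.9 + 5/2, 4.2 + 0.0918/2) = Inv-Gamma(11.40, 4.24590).
E[σ²|data] = β/(α−1) = 4.24590/10.40 = 0.4083.

0.4083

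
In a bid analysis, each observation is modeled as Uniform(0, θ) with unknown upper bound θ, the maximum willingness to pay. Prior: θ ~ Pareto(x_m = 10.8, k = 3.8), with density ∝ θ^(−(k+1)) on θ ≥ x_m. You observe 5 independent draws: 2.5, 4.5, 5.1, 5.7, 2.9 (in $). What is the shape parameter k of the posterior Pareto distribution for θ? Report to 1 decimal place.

8.8

A Pareto(scale x_m, shape k) prior on the upper bound θ of Uniform(0, θ) is conjugate: posterior is Pareto(max(x_m, max xᵢ), k + n).
Sample maximum = 5.7; prior scale x_m = 10.8 → posterior scale = max = 10.8.
Posterior shape = 3.8 + 5 = 8.8.
Posterior shape k = 8.8.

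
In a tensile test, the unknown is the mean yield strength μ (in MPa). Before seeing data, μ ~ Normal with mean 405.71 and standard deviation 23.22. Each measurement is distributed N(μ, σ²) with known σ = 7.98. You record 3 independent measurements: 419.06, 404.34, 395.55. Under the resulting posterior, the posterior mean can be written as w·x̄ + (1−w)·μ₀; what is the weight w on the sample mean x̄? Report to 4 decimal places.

0.9621

For Normal data with known variance σ², a Normal(μ₀, σ₀²) prior on μ is conjugate. Posterior precision = 1/σ₀² + n/σ²; posterior mean is the precision-weighted average of μ₀ and x̄.
σ₀² = 23.22² = 539.1684, σ² = 7.98² = 63.6804. Prior precision 1/σ₀² = 1/539.1684; data precision n/σ² = 3/63.6804.
w = (n/σ²)/(1/σ₀² + n/σ²) = n·σ₀²/(σ² + n·σ₀²) = 3·539.1684/(63.6804 + 3·539.1684) = 1617.5052/1681.1856 = 0.9621.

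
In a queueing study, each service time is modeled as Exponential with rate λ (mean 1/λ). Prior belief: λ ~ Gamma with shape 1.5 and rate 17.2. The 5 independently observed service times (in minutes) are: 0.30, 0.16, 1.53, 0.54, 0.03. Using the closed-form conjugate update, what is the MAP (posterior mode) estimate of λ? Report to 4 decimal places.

With a Gamma(shape α, rate β) prior on the exponential rate λ, the posterior after n observations with total T = Σxᵢ is Gamma(α+n, β+T).
Sum of observations T = 2.56 minutes; n = 5.
Posterior: Gamma(1.5+5, 17.2+2.56) = Gamma(6.5, 19.76).
Mode = (α−1)/β = 0.2783.

0.2783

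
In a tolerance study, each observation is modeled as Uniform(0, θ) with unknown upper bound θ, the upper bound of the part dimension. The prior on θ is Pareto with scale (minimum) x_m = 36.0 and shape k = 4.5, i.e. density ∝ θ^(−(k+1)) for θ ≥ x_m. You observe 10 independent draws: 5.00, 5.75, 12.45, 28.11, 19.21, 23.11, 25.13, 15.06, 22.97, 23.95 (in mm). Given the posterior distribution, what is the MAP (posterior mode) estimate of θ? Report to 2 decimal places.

A Pareto(scale x_m, shape k) prior on the upper bound θ of Uniform(0, θ) is conjugate: posterior is Pareto(max(x_m, max xᵢ), k + n).
Sample maximum = 28.11; prior scale x_m = 36.0 → posterior scale = max = 36.00.
Posterior shape = 4.5 + 10 = 14.5.
The Pareto density is decreasing on [x_m, ∞), so the mode is x_m = 36.00.

36.00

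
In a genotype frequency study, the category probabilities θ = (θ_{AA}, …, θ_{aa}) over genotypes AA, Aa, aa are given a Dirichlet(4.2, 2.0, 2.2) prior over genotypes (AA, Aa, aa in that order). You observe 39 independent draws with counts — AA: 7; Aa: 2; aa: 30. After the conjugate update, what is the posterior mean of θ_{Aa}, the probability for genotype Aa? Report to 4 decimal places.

The Dirichlet prior is conjugate to the Multinomial likelihood: each posterior αⱼ = prior αⱼ + observed count nⱼ.
Posterior concentration: (11.2, 4.0, 32.2), total = 47.4.
E[θ_{Aa}|data] = α_{Aa}/Σα = 4.0/47.4 = 0.0844.

0.0844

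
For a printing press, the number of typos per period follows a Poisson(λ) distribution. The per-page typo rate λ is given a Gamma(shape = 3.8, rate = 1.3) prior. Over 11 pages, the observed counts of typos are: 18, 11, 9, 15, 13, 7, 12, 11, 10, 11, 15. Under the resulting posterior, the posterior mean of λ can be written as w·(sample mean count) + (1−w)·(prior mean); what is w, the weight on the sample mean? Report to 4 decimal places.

0.8943

With a Gamma(shape α, rate β) prior, the Poisson likelihood is conjugate: the posterior is Gamma(α + ΣXᵢ, β + n).
Posterior mean = (α₀+S)/(β₀+n) = [n/(β₀+n)]·(S/n) + [β₀/(β₀+n)]·(α₀/β₀), so only n and β₀ enter the weight.
Weight on data w = n/(β₀+n) = 11/(1.3+11) = 11/12.3 = 0.8943.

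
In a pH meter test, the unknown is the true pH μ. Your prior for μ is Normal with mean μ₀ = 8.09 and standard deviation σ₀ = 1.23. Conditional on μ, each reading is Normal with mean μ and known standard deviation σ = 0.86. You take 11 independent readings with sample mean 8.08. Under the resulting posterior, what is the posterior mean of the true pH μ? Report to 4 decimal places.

8.0804

For Normal data with known variance σ², a Normal(μ₀, σ₀²) prior on μ is conjugate. Posterior precision = 1/σ₀² + n/σ²; posterior mean is the precision-weighted average of μ₀ and x̄.
n·x̄ = 11·8.08 = 88.88.
σ₀² = 1.23² = 1.5129, σ² = 0.86² = 0.7396; σ² + n·σ₀² = 0.7396 + 11·1.5129 = 17.3815.
Posterior mean = (μ₀/σ₀² + n·x̄/σ²)/(1/σ₀² + n/σ²) = (σ²·μ₀ + σ₀²·n·x̄)/(σ² + n·σ₀²) = (0.7396·8.09 + 1.5129·88.88)/17.3815 = 140.449916/17.3815 = 8.0804.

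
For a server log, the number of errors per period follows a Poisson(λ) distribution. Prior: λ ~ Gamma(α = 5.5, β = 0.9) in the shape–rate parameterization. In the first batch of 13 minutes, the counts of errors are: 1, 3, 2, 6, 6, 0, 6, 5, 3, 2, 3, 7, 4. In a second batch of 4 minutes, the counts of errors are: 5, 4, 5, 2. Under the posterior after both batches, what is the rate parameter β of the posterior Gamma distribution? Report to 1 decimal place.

17.9

With a Gamma(shape α, rate β) prior, the Poisson likelihood is conjugate: the posterior is Gamma(α + ΣXᵢ, β + n).
Batch 1: sum of counts S = 48 over n = 13 minutes.
After batch 1: Gamma(α+S, β+n) = Gamma(5.5+48, 0.9+13) = Gamma(53.5, 13.9).
Batch 2: sum of counts S = 16 over n = 4 minutes.
After batch 2: Gamma(α+S, β+n) = Gamma(53.5+16, 13.9+4) = Gamma(69.5, 17.9).
Posterior β = 17.9.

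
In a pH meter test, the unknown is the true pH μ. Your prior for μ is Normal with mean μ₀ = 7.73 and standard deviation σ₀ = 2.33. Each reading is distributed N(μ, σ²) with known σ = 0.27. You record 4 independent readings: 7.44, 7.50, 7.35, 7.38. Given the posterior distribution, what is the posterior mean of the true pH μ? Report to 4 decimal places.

7.4185

For Normal data with known variance σ², a Normal(μ₀, σ₀²) prior on μ is conjugate. Posterior precision = 1/σ₀² + n/σ²; posterior mean is the precision-weighted average of μ₀ and x̄.
Σxᵢ = 7.44 + 7.50 + 7.35 + 7.38 = 29.67, so n·x̄ = 29.67.
σ₀² = 2.33² = 5.4289, σ² = 0.27² = 0.0729; σ² + n·σ₀² = 0.0729 + 4·5.4289 = 21.7885.
Posterior mean = (μ₀/σ₀² + n·x̄/σ²)/(1/σ₀² + n/σ²) = (σ²·μ₀ + σ₀²·n·x̄)/(σ² + n·σ₀²) = (0.0729·7.73 + 5.4289·29.67)/21.7885 = 161.63898/21.7885 = 7.4185.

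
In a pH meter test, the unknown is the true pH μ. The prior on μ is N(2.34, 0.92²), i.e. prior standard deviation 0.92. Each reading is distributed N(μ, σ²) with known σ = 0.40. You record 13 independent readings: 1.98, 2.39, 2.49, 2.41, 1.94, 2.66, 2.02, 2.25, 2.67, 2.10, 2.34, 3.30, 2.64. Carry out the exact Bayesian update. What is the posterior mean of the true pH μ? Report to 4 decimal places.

For Normal data with known variance σ², a Normal(μ₀, σ₀²) prior on μ is conjugate. Posterior precision = 1/σ₀² + n/σ²; posterior mean is the precision-weighted average of μ₀ and x̄.
Σxᵢ = 1.98 + 2.39 + 2.49 + 2.41 + 1.94 + 2.66 + 2.02 + 2.25 + 2.67 + 2.10 + 2.34 + 3.30 + 2.64 = 31.19, so n·x̄ = 31.19.
σ₀² = 0.92² = 0.8464, σ² = 0.40² = 0.16; σ² + n·σ₀² = 0.16 + 13·0.8464 = 11.1632.
Posterior mean = (μ₀/σ₀² + n·x̄/σ²)/(1/σ₀² + n/σ²) = (σ²·μ₀ + σ₀²·n·x̄)/(σ² + n·σ₀²) = (0.16·2.34 + 0.8464·31.19)/11.1632 = 26.773616/11.1632 = 2.3984.

2.3984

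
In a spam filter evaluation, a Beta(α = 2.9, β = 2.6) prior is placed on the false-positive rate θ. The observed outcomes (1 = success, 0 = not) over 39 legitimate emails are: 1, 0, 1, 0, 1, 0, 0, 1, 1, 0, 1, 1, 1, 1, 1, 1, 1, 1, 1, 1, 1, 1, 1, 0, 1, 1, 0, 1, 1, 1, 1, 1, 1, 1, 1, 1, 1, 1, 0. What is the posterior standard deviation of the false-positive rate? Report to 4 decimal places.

0.0632

The Beta prior is conjugate to a Binomial/Bernoulli likelihood; the update adds successes to α and failures to β.
Posterior: Beta(α+k, β+n−k) = Beta(2.9+31, 2.6+8) = Beta(33.9, 10.6).
Var = αβ/((α+β)²(α+β+1)) = 33.9·10.6/(44.5²·45.5) = 0.00398817; SD = √0.00398817 = 0.0632.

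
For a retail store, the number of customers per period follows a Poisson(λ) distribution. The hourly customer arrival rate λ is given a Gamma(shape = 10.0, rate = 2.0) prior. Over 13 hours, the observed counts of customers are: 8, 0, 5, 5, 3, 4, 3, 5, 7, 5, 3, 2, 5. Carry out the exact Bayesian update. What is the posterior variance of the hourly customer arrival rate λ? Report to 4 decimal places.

With a Gamma(shape α, rate β) prior, the Poisson likelihood is conjugate: the posterior is Gamma(α + ΣXᵢ, β + n).
Sum of counts S = 55 over n = 13 hours.
Posterior: Gamma(α+S, β+n) = Gamma(10.0+55, 2.0+13) = Gamma(65.0, 15.0).
Var = α/β² = 65.0/15.0² = 0.2889.

0.2889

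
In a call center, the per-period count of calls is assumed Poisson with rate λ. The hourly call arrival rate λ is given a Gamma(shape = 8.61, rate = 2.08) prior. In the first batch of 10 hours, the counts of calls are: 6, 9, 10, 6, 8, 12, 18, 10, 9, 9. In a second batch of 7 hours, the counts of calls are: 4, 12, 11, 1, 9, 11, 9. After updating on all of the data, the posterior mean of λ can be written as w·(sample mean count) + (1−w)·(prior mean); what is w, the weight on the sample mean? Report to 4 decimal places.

0.8910

With a Gamma(shape α, rate β) prior, the Poisson likelihood is conjugate: the posterior is Gamma(α + ΣXᵢ, β + n).
Total number of hours: n = 10 + 7 = 17.
Posterior mean = (α₀+S)/(β₀+n) = [n/(β₀+n)]·(S/n) + [β₀/(β₀+n)]·(α₀/β₀), so only n and β₀ enter the weight.
Weight on data w = n/(β₀+n) = 17/(2.08+17) = 17/19.08 = 0.8910.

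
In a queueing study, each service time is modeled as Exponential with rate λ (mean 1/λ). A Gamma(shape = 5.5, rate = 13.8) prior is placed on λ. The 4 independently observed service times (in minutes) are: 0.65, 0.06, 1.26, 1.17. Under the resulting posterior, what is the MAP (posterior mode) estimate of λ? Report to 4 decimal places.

With a Gamma(shape α, rate β) prior on the exponential rate λ, the posterior after n observations with total T = Σxᵢ is Gamma(α+n, β+T).
Sum of observations T = 3.14 minutes; n = 4.
Posterior: Gamma(5.5+4, 13.8+3.14) = Gamma(9.5, 16.94).
Mode = (α−1)/β = 0.5018.

0.5018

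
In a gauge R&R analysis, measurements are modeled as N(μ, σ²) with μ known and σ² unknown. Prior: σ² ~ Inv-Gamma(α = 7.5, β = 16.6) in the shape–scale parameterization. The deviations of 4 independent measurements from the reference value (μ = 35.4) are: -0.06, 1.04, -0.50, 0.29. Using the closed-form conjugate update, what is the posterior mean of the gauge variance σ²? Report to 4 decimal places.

With known mean μ and an Inverse-Gamma(α, β) prior on σ², the Normal likelihood is conjugate: posterior is Inv-Gamma(α + n/2, β + Σ(xᵢ−μ)²/2).
Σ(xᵢ−μ)² = (-0.06)² + (1.04)² + (-0.50)² + (0.29)² = 1.4193.
Posterior: Inv-Gamma(7.5 + 4/2, 16.6 + 1.4193/2) = Inv-Gamma(9.50, 17.30965).
E[σ²|data] = β/(α−1) = 17.30965/8.50 = 2.0364.

2.0364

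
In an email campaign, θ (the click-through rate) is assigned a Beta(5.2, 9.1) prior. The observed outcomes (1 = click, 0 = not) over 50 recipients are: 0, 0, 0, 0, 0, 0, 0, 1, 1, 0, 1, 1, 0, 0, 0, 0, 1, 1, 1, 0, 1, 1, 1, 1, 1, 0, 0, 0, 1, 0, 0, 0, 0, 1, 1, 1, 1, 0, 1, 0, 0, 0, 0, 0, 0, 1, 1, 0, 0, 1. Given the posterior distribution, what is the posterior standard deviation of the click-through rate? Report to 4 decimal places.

The Beta prior is conjugate to a Binomial/Bernoulli likelihood; the update adds successes to α and failures to β.
Posterior: Beta(α+k, β+n−k) = Beta(5.2+21, 9.1+29) = Beta(26.2, 38.1).
Var = αβ/((α+β)²(α+β+1)) = 26.2·38.1/(64.3²·65.3) = 0.00369735; SD = √0.00369735 = 0.0608.

0.0608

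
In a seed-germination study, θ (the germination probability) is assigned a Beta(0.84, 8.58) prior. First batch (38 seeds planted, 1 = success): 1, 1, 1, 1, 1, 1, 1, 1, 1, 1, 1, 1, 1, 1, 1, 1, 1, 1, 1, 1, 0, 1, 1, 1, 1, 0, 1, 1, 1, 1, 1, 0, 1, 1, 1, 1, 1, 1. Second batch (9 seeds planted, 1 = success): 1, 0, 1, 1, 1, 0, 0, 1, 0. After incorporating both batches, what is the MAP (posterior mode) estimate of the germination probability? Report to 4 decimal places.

0.7321

The Beta prior is conjugate to a Binomial/Bernoulli likelihood; the update adds successes to α and failures to β.
After batch 1: Beta(0.84+35, 8.58+3) = Beta(35.84, 11.58).
After batch 2: Beta(35.84+5, 11.58+4) = Beta(40.84, 15.58).
Mode of Beta(a,b) for a,b>1 is (a−1)/(a+b−2) = 39.84/54.42 = 0.7321.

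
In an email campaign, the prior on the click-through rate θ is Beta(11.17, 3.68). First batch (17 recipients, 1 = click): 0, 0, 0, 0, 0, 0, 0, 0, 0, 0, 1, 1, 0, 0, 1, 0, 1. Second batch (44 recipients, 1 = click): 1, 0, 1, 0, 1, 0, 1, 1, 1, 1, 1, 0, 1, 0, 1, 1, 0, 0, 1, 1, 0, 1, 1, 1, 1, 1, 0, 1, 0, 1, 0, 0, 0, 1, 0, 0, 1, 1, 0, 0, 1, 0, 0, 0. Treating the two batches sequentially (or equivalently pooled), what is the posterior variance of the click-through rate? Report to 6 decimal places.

The Beta prior is conjugate to a Binomial/Bernoulli likelihood; the update adds successes to α and failures to β.
After batch 1: Beta(11.17+4, 3.68+13) = Beta(15.17, 16.68).
After batch 2: Beta(15.17+24, 16.68+20) = Beta(39.17, 36.68).
Var = αβ/((α+β)²(α+β+1)) = 39.17·36.68/(75.85²·76.85) = 0.003250.

0.003250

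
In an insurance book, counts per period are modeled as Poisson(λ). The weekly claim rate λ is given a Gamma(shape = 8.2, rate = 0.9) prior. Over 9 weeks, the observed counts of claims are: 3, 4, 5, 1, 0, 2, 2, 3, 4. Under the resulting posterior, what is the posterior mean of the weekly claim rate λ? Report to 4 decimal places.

With a Gamma(shape α, rate β) prior, the Poisson likelihood is conjugate: the posterior is Gamma(α + ΣXᵢ, β + n).
Sum of counts S = 24 over n = 9 weeks.
Posterior: Gamma(α+S, β+n) = Gamma(8.2+24, 0.9+9) = Gamma(32.2, 9.9).
Posterior mean = α/β = 32.2/9.9 = 3.2525.

3.2525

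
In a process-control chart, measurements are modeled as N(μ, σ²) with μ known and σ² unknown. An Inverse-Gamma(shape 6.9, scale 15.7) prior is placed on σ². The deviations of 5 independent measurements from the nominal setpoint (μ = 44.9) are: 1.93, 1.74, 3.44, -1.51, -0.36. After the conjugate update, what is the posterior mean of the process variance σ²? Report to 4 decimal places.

With known mean μ and an Inverse-Gamma(α, β) prior on σ², the Normal likelihood is conjugate: posterior is Inv-Gamma(α + n/2, β + Σ(xᵢ−μ)²/2).
Σ(xᵢ−μ)² = (1.93)² + (1.74)² + (3.44)² + (-1.51)² + (-0.36)² = 20.9958.
Posterior: Inv-Gamma(6.9 + 5/2, 15.7 + 20.9958/2) = Inv-Gamma(9.40, 26.19790).
E[σ²|data] = β/(α−1) = 26.19790/8.40 = 3.1188.

3.1188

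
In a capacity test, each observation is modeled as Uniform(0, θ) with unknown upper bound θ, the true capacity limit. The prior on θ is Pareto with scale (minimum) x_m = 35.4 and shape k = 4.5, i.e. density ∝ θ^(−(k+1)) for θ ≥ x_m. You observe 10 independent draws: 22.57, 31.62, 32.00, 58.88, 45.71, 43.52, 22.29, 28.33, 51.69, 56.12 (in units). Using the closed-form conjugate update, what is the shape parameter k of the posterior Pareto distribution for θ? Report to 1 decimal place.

A Pareto(scale x_m, shape k) prior on the upper bound θ of Uniform(0, θ) is conjugate: posterior is Pareto(max(x_m, max xᵢ), k + n).
Sample maximum = 58.88; prior scale x_m = 35.4 → posterior scale = max = 58.88.
Posterior shape = 4.5 + 10 = 14.5.
Posterior shape k = 14.5.

14.5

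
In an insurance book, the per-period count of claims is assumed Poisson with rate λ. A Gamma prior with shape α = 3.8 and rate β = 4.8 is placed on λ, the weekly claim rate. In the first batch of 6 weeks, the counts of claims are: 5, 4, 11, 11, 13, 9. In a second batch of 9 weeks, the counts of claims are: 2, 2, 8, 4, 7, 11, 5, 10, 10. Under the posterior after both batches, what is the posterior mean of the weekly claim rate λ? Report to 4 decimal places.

With a Gamma(shape α, rate β) prior, the Poisson likelihood is conjugate: the posterior is Gamma(α + ΣXᵢ, β + n).
Batch 1: sum of counts S = 53 over n = 6 weeks.
After batch 1: Gamma(α+S, β+n) = Gamma(3.8+53, 4.8+6) = Gamma(56.8, 10.8).
Batch 2: sum of counts S = 59 over n = 9 weeks.
After batch 2: Gamma(α+S, β+n) = Gamma(56.8+59, 10.8+9) = Gamma(115.8, 19.8).
Posterior mean = α/β = 115.8/19.8 = 5.8485.

5.8485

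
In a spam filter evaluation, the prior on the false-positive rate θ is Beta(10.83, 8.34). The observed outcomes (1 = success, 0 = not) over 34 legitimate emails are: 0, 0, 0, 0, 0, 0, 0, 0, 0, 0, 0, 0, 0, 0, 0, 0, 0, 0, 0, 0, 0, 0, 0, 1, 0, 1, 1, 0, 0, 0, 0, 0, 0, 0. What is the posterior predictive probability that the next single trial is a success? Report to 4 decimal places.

0.2601

The Beta prior is conjugate to a Binomial/Bernoulli likelihood; the update adds successes to α and failures to β.
Posterior: Beta(α+k, β+n−k) = Beta(10.83+3, 8.34+31) = Beta(13.83, 39.34).
For a single future Bernoulli trial, P(success | data) = α/(α+β) = 0.2601.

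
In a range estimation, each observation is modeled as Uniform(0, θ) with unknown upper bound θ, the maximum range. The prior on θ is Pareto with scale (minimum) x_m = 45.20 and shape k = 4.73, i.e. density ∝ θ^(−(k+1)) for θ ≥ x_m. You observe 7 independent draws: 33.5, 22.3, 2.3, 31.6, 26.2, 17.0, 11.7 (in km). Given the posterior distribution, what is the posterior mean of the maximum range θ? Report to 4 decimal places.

49.4125

A Pareto(scale x_m, shape k) prior on the upper bound θ of Uniform(0, θ) is conjugate: posterior is Pareto(max(x_m, max xᵢ), k + n).
Sample maximum = 33.5; prior scale x_m = 45.20 → posterior scale = max = 45.20.
Posterior shape = 4.73 + 7 = 11.73.
E[θ|data] = k·x_m/(k−1) = 11.73·45.20/10.73 = 49.4125.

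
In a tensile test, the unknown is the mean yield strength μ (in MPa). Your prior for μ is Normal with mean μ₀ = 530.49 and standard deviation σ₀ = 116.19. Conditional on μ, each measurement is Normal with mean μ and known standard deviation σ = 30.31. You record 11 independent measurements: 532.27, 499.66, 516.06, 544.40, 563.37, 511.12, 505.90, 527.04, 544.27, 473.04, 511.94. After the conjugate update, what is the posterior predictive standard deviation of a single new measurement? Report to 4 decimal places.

For Normal data with known variance σ², a Normal(μ₀, σ₀²) prior on μ is conjugate. Posterior precision = 1/σ₀² + n/σ²; posterior mean is the precision-weighted average of μ₀ and x̄.
σ₀² = 116.19² = 13500.1161, σ² = 30.31² = 918.6961; σ² + n·σ₀² = 918.6961 + 11·13500.1161 = 149419.9732.
Posterior precision = 1/σ₀² + n/σ² = 1/13500.1161 + 11/918.6961 = (σ² + n·σ₀²)/(σ₀²σ²) = 149419.9732/(13500.1161·918.6961); posterior variance σₙ² = σ₀²σ²/(σ² + n·σ₀²) = 13500.1161·918.6961/149419.9732 = 83.004325.
Predictive variance for one new observation = σₙ² + σ² = 13500.1161·918.6961/149419.9732 + 918.6961 = σ²·(σ₀² + 149419.9732)/149419.9732 = 918.6961·162920.0893/149419.9732 = 1001.700425; SD = √(918.6961·162920.0893/149419.9732) = 31.6497.

31.6497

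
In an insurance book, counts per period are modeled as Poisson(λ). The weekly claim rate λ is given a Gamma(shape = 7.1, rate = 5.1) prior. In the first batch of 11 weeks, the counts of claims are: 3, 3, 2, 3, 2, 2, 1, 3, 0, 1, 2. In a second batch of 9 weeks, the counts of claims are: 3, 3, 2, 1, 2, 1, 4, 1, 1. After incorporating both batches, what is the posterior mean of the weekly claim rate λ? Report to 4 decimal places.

With a Gamma(shape α, rate β) prior, the Poisson likelihood is conjugate: the posterior is Gamma(α + ΣXᵢ, β + n).
Batch 1: sum of counts S = 22 over n = 11 weeks.
After batch 1: Gamma(α+S, β+n) = Gamma(7.1+22, 5.1+11) = Gamma(29.1, 16.1).
Batch 2: sum of counts S = 18 over n = 9 weeks.
After batch 2: Gamma(α+S, β+n) = Gamma(29.1+18, 16.1+9) = Gamma(47.1, 25.1).
Posterior mean = α/β = 47.1/25.1 = 1.8765.

1.8765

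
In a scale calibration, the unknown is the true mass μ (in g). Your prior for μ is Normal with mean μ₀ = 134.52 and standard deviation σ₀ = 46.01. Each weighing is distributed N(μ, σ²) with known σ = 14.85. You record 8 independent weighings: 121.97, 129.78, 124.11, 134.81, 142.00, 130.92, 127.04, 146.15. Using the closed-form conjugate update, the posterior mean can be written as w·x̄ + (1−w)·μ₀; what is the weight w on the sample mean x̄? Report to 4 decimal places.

0.9871

For Normal data with known variance σ², a Normal(μ₀, σ₀²) prior on μ is conjugate. Posterior precision = 1/σ₀² + n/σ²; posterior mean is the precision-weighted average of μ₀ and x̄.
σ₀² = 46.01² = 2116.9201, σ² = 14.85² = 220.5225. Prior precision 1/σ₀² = 1/2116.9201; data precision n/σ² = 8/220.5225.
w = (n/σ²)/(1/σ₀² + n/σ²) = n·σ₀²/(σ² + n·σ₀²) = 8·2116.9201/(220.5225 + 8·2116.9201) = 16935.3608/17155.8833 = 0.9871.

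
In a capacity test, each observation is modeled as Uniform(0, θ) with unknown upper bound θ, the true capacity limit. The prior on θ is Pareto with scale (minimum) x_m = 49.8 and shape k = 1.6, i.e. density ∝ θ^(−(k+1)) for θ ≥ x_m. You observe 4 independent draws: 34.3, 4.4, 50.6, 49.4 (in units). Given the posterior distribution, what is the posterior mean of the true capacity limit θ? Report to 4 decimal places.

61.6000

A Pareto(scale x_m, shape k) prior on the upper bound θ of Uniform(0, θ) is conjugate: posterior is Pareto(max(x_m, max xᵢ), k + n).
Sample maximum = 50.6; prior scale x_m = 49.8 → posterior scale = max = 50.6.
Posterior shape = 1.6 + 4 = 5.6.
E[θ|data] = k·x_m/(k−1) = 5.6·50.6/4.6 = 61.6000.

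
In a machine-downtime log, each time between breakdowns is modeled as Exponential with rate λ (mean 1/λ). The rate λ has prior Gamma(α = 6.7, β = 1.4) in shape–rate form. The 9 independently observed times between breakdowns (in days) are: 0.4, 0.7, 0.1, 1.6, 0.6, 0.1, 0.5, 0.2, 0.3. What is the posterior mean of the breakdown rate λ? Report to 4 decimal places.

2.6610

With a Gamma(shape α, rate β) prior on the exponential rate λ, the posterior after n observations with total T = Σxᵢ is Gamma(α+n, β+T).
Sum of observations T = 4.5 days; n = 9.
Posterior: Gamma(6.7+9, 1.4+4.5) = Gamma(15.7, 5.9).
Posterior mean of λ = α/β = 15.7/5.9 = 2.6610.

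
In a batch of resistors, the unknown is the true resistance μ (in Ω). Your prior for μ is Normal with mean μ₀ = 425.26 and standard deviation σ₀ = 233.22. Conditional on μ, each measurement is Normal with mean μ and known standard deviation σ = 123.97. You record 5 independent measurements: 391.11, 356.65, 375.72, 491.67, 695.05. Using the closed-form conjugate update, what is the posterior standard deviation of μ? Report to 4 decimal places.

For Normal data with known variance σ², a Normal(μ₀, σ₀²) prior on μ is conjugate. Posterior precision = 1/σ₀² + n/σ²; posterior mean is the precision-weighted average of μ₀ and x̄.
σ₀² = 233.22² = 54391.5684, σ² = 123.97² = 15368.5609; σ² + n·σ₀² = 15368.5609 + 5·54391.5684 = 287326.4029.
Posterior precision = 1/σ₀² + n/σ² = 1/54391.5684 + 5/15368.5609 = (σ² + n·σ₀²)/(σ₀²σ²) = 287326.4029/(54391.5684·15368.5609); posterior variance σₙ² = σ₀²σ²/(σ² + n·σ₀²) = 54391.5684·15368.5609/287326.4029 = 2909.304968.
Posterior SD = √σₙ² = √(54391.5684·15368.5609/287326.4029) = 53.9380.

53.9380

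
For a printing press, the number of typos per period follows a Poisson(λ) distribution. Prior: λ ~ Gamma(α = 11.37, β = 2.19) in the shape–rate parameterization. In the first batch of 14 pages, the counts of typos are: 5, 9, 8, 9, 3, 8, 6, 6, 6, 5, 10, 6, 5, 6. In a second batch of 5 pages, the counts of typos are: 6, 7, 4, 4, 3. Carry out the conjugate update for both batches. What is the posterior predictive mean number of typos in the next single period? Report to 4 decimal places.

6.0109

With a Gamma(shape α, rate β) prior, the Poisson likelihood is conjugate: the posterior is Gamma(α + ΣXᵢ, β + n).
Batch 1: sum of counts S = 92 over n = 14 pages.
After batch 1: Gamma(α+S, β+n) = Gamma(11.37+92, 2.19+14) = Gamma(103.37, 16.19).
Batch 2: sum of counts S = 24 over n = 5 pages.
After batch 2: Gamma(α+S, β+n) = Gamma(103.37+24, 16.19+5) = Gamma(127.37, 21.19).
The predictive distribution for one future period is NegBinom with mean α/β = 6.0109.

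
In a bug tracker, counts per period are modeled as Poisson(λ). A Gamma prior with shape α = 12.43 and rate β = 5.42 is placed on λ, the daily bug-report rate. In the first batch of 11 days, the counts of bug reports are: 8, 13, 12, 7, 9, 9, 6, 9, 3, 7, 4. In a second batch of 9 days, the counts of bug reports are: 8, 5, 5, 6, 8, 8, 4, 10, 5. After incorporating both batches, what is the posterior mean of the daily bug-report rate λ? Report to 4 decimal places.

6.2325

With a Gamma(shape α, rate β) prior, the Poisson likelihood is conjugate: the posterior is Gamma(α + ΣXᵢ, β + n).
Batch 1: sum of counts S = 87 over n = 11 days.
After batch 1: Gamma(α+S, β+n) = Gamma(12.43+87, 5.42+11) = Gamma(99.43, 16.42).
Batch 2: sum of counts S = 59 over n = 9 days.
After batch 2: Gamma(α+S, β+n) = Gamma(99.43+59, 16.42+9) = Gamma(158.43, 25.42).
Posterior mean = α/β = 158.43/25.42 = 6.2325.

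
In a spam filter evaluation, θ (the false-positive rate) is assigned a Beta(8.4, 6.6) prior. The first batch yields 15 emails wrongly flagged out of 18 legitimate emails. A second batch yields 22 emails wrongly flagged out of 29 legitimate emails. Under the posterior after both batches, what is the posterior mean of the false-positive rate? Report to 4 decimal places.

0.7323

The Beta prior is conjugate to a Binomial/Bernoulli likelihood; the update adds successes to α and failures to β.
After batch 1: Beta(8.4+15, 6.6+3) = Beta(23.4, 9.6).
After batch 2: Beta(23.4+22, 9.6+7) = Beta(45.4, 16.6).
Posterior mean = α/(α+β) = 45.4/62.0 = 0.7323.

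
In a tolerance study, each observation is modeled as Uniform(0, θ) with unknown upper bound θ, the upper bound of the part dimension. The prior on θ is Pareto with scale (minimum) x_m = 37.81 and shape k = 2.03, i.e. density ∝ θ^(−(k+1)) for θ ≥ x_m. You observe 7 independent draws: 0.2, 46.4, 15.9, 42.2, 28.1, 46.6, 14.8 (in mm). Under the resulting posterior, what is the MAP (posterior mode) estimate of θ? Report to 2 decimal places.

A Pareto(scale x_m, shape k) prior on the upper bound θ of Uniform(0, θ) is conjugate: posterior is Pareto(max(x_m, max xᵢ), k + n).
Sample maximum = 46.6; prior scale x_m = 37.81 → posterior scale = max = 46.60.
Posterior shape = 2.03 + 7 = 9.03.
The Pareto density is decreasing on [x_m, ∞), so the mode is x_m = 46.60.

46.60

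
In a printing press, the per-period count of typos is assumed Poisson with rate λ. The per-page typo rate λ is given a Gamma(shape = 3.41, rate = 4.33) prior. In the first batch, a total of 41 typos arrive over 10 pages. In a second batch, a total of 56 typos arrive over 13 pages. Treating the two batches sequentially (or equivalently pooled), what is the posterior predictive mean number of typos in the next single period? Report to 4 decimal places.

With a Gamma(shape α, rate β) prior, the Poisson likelihood is conjugate: the posterior is Gamma(α + ΣXᵢ, β + n).
After batch 1: Gamma(α+S, β+n) = Gamma(3.41+41, 4.33+10) = Gamma(44.41, 14.33).
After batch 2: Gamma(α+S, β+n) = Gamma(44.41+56, 14.33+13) = Gamma(100.41, 27.33).
The predictive distribution for one future period is NegBinom with mean α/β = 3.6740.

3.6740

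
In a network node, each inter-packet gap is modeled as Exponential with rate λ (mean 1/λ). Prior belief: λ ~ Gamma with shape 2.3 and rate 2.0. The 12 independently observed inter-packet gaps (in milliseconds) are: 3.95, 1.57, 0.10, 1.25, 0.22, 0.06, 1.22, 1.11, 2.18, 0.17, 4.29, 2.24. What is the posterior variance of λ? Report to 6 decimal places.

With a Gamma(shape α, rate β) prior on the exponential rate λ, the posterior after n observations with total T = Σxᵢ is Gamma(α+n, β+T).
Sum of observations T = 18.36 milliseconds; n = 12.
Posterior: Gamma(2.3+12, 2.0+18.36) = Gamma(14.3, 20.36).
Var = α/β² = 0.034497.

0.034497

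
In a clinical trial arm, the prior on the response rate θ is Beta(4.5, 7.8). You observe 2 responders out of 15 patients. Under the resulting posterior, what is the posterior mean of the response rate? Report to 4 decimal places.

The Beta prior is conjugate to a Binomial/Bernoulli likelihood; the update adds successes to α and failures to β.
Posterior: Beta(α+k, β+n−k) = Beta(4.5+2, 7.8+13) = Beta(6.5, 20.8).
Posterior mean = α/(α+β) = 6.5/27.3 = 0.2381.

0.2381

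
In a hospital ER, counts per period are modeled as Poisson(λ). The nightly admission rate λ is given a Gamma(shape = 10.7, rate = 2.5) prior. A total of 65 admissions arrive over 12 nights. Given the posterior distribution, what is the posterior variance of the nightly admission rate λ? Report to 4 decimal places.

With a Gamma(shape α, rate β) prior, the Poisson likelihood is conjugate: the posterior is Gamma(α + ΣXᵢ, β + n).
Posterior: Gamma(α+S, β+n) = Gamma(10.7+65, 2.5+12) = Gamma(75.7, 14.5).
Var = α/β² = 75.7/14.5² = 0.3600.

0.3600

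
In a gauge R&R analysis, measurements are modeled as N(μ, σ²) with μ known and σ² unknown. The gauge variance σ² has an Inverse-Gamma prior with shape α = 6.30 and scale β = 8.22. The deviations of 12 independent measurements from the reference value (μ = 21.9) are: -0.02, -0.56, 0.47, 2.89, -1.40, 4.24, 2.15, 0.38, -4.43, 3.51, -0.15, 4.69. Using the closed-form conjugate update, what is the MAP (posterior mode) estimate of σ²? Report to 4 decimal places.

3.9096

With known mean μ and an Inverse-Gamma(α, β) prior on σ², the Normal likelihood is conjugate: posterior is Inv-Gamma(α + n/2, β + Σ(xᵢ−μ)²/2).
Σ(xᵢ−μ)² = (-0.02)² + (-0.56)² + (0.47)² + (2.89)² + (-1.40)² + (4.24)² + (2.15)² + (0.38)² + (-4.43)² + (3.51)² + (-0.15)² + (4.69)² = 87.5551.
Posterior: Inv-Gamma(6.30 + 12/2, 8.22 + 87.5551/2) = Inv-Gamma(12.30, 51.99755).
Mode = β/(α+1) = 51.99755/13.30 = 3.9096.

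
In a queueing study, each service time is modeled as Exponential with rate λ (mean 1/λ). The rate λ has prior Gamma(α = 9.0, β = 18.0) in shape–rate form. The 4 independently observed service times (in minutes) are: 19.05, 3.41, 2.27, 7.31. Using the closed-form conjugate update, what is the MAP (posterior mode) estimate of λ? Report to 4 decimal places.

0.2398

With a Gamma(shape α, rate β) prior on the exponential rate λ, the posterior after n observations with total T = Σxᵢ is Gamma(α+n, β+T).
Sum of observations T = 32.04 minutes; n = 4.
Posterior: Gamma(9.0+4, 18.0+32.04) = Gamma(13.0, 50.04).
Mode = (α−1)/β = 0.2398.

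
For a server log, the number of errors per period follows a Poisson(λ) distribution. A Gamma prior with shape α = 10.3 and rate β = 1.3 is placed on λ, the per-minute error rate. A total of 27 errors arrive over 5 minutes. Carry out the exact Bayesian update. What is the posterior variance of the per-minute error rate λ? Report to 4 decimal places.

With a Gamma(shape α, rate β) prior, the Poisson likelihood is conjugate: the posterior is Gamma(α + ΣXᵢ, β + n).
Posterior: Gamma(α+S, β+n) = Gamma(10.3+27, 1.3+5) = Gamma(37.3, 6.3).
Var = α/β² = 37.3/6.3² = 0.9398.

0.9398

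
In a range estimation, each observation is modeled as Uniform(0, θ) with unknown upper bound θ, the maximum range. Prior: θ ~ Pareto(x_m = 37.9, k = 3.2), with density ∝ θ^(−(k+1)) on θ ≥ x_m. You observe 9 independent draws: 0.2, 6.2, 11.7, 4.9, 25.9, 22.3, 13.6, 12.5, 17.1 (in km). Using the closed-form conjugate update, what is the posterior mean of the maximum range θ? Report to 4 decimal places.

41.2839

A Pareto(scale x_m, shape k) prior on the upper bound θ of Uniform(0, θ) is conjugate: posterior is Pareto(max(x_m, max xᵢ), k + n).
Sample maximum = 25.9; prior scale x_m = 37.9 → posterior scale = max = 37.9.
Posterior shape = 3.2 + 9 = 12.2.
E[θ|data] = k·x_m/(k−1) = 12.2·37.9/11.2 = 41.2839.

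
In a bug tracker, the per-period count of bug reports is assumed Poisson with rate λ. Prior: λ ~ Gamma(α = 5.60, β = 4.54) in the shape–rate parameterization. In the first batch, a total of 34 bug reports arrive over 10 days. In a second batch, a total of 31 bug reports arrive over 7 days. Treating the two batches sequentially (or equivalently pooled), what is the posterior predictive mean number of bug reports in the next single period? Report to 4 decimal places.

With a Gamma(shape α, rate β) prior, the Poisson likelihood is conjugate: the posterior is Gamma(α + ΣXᵢ, β + n).
After batch 1: Gamma(α+S, β+n) = Gamma(5.60+34, 4.54+10) = Gamma(39.60, 14.54).
After batch 2: Gamma(α+S, β+n) = Gamma(39.60+31, 14.54+7) = Gamma(70.60, 21.54).
The predictive distribution for one future period is NegBinom with mean α/β = 3.2776.

3.2776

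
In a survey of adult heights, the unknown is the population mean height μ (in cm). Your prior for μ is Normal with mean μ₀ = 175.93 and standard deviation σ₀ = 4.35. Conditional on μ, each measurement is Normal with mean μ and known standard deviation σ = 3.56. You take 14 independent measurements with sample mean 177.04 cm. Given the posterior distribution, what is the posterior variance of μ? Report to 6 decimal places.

For Normal data with known variance σ², a Normal(μ₀, σ₀²) prior on μ is conjugate. Posterior precision = 1/σ₀² + n/σ²; posterior mean is the precision-weighted average of μ₀ and x̄.
σ₀² = 4.35² = 18.9225, σ² = 3.56² = 12.6736; σ² + n·σ₀² = 12.6736 + 14·18.9225 = 277.5886.
Posterior precision = 1/σ₀² + n/σ² = 1/18.9225 + 14/12.6736 = (σ² + n·σ₀²)/(σ₀²σ²) = 277.5886/(18.9225·12.6736); posterior variance σₙ² = σ₀²σ²/(σ² + n·σ₀²) = 18.9225·12.6736/277.5886 = 0.863927.

0.863927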